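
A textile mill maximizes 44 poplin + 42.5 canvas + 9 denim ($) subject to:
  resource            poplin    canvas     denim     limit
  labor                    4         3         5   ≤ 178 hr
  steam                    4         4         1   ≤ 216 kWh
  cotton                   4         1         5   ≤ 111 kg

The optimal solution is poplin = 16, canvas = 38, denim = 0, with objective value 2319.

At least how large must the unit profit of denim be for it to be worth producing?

Check each constraint at x*: labor 178/178 (tight); steam 216/216 (tight); cotton 102/111 (slack 9).
Slack constraints have shadow price 0 (complementary slackness).
The binding rows give the dual system: 4·y_labor + 4·y_steam = 44 and 3·y_labor + 4·y_steam = 42.5.
This yields shadow prices y_labor = 1.5, y_steam = 9.5.
denim enters the basis when its profit ≥ yᵀa₃ = 1.5·5 + 9.5·1 = 17.

17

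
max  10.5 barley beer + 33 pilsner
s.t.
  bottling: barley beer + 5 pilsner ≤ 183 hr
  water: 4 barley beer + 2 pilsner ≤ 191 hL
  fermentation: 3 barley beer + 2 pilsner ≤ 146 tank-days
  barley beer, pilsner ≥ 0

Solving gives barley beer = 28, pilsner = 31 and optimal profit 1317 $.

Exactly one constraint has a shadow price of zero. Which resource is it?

water

bottling: 183/183 (binding)
water: 174/191 (slack 17)
fermentation: 146/146 (binding)
By complementary slackness, a constraint with positive slack has shadow price 0 → water.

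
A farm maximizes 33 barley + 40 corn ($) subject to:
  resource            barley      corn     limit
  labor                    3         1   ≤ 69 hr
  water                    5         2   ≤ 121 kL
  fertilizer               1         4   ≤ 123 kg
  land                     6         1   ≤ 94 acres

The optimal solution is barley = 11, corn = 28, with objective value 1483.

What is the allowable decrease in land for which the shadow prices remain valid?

63.25

Binding constraints: fertilizer, land. The basis is B = [[1,4],[6,1]] with det -23.
Per unit decrease in land, x* moves by d = (-0.1739, 0.0435).
The basis stays optimal until barley reaches 0; allowable decrease = 63.25 acres.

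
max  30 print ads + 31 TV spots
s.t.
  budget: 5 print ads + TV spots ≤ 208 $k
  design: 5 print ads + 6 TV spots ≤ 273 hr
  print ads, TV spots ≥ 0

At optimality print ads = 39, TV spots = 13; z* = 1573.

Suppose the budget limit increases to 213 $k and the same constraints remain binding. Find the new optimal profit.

1578

At the optimum: budget uses 208 of 208 (binding); design uses 273 of 273 (binding).
Dual feasibility on the basic columns requires 5·y_budget + 5·y_design = 30, 1·y_budget + 6·y_design = 31.
This yields shadow prices y_budget = 1, y_design = 5.
Δz = y_budget·Δb = 1 × (5) = 5, so new z* = 1573 + 5 = 1578.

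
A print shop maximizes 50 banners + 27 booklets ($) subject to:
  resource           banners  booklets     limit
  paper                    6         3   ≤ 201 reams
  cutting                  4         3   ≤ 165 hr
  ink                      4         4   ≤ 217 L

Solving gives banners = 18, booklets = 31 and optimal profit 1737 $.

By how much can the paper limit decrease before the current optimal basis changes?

31.5

Binding constraints: paper, cutting. The basis is B = [[6,3],[4,3]] with det 6.
Per unit decrease in paper, x* moves by d = (-0.5, 0.6667).
The basis stays optimal until ink becomes binding; allowable decrease = 31.5 reams.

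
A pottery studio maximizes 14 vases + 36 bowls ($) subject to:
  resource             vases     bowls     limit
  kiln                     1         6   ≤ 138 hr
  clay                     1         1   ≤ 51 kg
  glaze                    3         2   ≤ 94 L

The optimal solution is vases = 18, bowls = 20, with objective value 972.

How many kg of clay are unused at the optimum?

clay used = 1·18 + 1·20 = 38; slack = 51 − 38 = 13.

13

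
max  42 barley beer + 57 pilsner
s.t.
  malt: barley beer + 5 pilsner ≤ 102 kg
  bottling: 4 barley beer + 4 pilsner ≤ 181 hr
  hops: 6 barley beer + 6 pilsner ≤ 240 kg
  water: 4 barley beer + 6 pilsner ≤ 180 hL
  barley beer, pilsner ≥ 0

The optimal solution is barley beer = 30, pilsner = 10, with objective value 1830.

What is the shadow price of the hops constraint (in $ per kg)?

Binding: hops and water. Non-binding: malt (22 unused), bottling (21 unused).
Slack constraints have shadow price 0 (complementary slackness).
Dual feasibility on the basic columns requires 6·y_hops + 4·y_water = 42, 6·y_hops + 6·y_water = 57.
Solving: y_hops = 2, y_water = 7.5.
Shadow price of hops = 2.

2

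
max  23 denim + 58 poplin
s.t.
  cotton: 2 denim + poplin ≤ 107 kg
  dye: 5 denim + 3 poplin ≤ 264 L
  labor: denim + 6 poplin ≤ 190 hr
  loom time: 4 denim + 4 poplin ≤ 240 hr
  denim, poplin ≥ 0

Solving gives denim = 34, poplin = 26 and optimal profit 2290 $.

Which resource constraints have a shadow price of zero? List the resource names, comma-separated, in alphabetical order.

cotton: 94/107 (slack 13)
dye: 248/264 (slack 16)
labor: 190/190 (binding)
loom time: 240/240 (binding)
By complementary slackness, a constraint with positive slack has shadow price 0 → cotton, dye.

cotton, dye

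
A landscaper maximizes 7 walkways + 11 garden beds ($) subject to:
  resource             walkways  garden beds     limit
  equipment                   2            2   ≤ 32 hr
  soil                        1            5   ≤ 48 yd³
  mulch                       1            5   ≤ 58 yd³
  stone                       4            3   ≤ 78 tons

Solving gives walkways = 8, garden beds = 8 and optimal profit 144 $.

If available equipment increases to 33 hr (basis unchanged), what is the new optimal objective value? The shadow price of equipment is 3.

Δb = 1, so new z* = 144 + (3)·(1) = 144 + 3 = 147.

147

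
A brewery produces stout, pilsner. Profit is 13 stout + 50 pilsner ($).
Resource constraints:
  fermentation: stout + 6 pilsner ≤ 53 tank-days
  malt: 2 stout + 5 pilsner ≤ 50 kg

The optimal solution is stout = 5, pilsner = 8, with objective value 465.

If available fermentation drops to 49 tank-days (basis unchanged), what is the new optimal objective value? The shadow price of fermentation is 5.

Δb = -4, so new z* = 465 + (5)·(-4) = 465 − 20 = 445.

445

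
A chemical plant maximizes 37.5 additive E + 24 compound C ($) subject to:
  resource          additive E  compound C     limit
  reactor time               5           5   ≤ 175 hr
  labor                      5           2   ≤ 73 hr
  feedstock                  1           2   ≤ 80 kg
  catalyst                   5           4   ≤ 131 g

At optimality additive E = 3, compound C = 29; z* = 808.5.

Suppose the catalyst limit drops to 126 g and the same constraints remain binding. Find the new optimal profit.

786

Binding: labor and catalyst. Non-binding: reactor time (15 unused), feedstock (19 unused).
By complementary slackness, y = 0 for the non-binding constraints.
Dual feasibility on the basic columns requires 5·y_labor + 5·y_catalyst = 37.5, 2·y_labor + 4·y_catalyst = 24.
→ y_labor = 3 and y_catalyst = 4.5.
Δz = y_catalyst·Δb = 4.5 × (-5) = -22.5, so new z* = 808.5 − 22.5 = 786.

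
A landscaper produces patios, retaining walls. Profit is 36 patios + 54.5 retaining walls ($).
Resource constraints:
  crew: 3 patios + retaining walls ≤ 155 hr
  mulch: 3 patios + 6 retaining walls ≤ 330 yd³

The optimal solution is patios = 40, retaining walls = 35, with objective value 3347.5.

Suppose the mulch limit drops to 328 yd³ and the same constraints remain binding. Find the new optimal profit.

Check each constraint at x*: crew 155/155 (tight); mulch 330/330 (tight).
Dual feasibility on the basic columns requires 3·y_crew + 3·y_mulch = 36, 1·y_crew + 6·y_mulch = 54.5.
Solving: y_crew = 3.5, y_mulch = 8.5.
Δz = y_mulch·Δb = 8.5 × (-2) = -17, so new z* = 3347.5 − 17 = 3330.5.

3330.5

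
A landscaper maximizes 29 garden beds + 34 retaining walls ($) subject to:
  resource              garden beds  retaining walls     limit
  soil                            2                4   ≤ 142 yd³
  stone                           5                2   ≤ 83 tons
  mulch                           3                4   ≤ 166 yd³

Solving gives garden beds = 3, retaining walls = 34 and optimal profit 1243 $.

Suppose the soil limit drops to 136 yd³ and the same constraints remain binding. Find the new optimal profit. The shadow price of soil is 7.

Δb = -6, so new z* = 1243 + (7)·(-6) = 1243 − 42 = 1201.

1201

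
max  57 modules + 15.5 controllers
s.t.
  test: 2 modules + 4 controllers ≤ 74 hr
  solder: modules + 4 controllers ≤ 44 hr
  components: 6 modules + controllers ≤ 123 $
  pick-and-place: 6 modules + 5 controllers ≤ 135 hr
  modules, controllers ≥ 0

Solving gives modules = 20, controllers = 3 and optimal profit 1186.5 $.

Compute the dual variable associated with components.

8

At the optimum: test uses 52 of 74 (slack = 22); solder uses 32 of 44 (slack = 12); components uses 123 of 123 (binding); pick-and-place uses 135 of 135 (binding).
Slack constraints have shadow price 0 (complementary slackness).
From A_Bᵀ y = c: 6·y_components + 6·y_pick-and-place = 57; 1·y_components + 5·y_pick-and-place = 15.5.
→ y_components = 8 and y_pick-and-place = 1.5.
Shadow price of components = 8.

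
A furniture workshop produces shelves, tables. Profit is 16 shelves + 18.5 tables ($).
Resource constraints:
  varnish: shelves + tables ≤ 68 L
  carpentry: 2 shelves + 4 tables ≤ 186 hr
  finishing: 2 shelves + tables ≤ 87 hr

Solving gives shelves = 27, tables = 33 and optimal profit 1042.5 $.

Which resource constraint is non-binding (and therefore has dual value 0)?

varnish

varnish: 60/68 (slack 8)
carpentry: 186/186 (binding)
finishing: 87/87 (binding)
By complementary slackness, a constraint with positive slack has shadow price 0 → varnish.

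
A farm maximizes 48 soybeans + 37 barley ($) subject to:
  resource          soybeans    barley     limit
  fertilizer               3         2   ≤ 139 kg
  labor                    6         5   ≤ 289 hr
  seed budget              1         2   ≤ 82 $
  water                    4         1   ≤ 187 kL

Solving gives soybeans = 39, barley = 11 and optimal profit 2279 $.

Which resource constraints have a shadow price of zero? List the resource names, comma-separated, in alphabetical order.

fertilizer: 139/139 (binding)
labor: 289/289 (binding)
seed budget: 61/82 (slack 21)
water: 167/187 (slack 20)
By complementary slackness, a constraint with positive slack has shadow price 0 → seed budget, water.

seed budget, water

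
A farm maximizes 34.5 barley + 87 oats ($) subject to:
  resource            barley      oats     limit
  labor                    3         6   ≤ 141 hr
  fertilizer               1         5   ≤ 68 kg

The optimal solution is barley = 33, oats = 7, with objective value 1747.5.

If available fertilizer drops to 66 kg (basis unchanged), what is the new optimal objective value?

1735.5

At the optimum: labor uses 141 of 141 (binding); fertilizer uses 68 of 68 (binding).
The binding rows give the dual system: 3·y_labor + 1·y_fertilizer = 34.5 and 6·y_labor + 5·y_fertilizer = 87.
→ y_labor = 9.5 and y_fertilizer = 6.
Δz = y_fertilizer·Δb = 6 × (-2) = -12, so new z* = 1747.5 − 12 = 1735.5.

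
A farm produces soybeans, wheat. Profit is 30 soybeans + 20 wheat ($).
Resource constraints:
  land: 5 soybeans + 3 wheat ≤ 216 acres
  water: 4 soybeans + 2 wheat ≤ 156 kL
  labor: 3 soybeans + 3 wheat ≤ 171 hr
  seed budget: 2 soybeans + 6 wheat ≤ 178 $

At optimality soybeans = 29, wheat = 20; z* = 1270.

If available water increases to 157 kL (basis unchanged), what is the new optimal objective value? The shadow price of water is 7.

1277

Δb = 1, so new z* = 1270 + (7)·(1) = 1270 + 7 = 1277.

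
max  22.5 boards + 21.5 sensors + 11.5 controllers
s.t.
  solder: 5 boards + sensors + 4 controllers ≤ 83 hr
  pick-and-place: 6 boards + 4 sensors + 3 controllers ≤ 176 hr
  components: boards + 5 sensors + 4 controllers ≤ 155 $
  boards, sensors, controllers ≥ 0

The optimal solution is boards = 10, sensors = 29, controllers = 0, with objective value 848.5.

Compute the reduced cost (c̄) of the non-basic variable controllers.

-5

Binding: pick-and-place and components. Non-binding: solder (4 unused).
Slack constraints have shadow price 0 (complementary slackness).
From A_Bᵀ y = c: 6·y_pick-and-place + 1·y_components = 22.5; 4·y_pick-and-place + 5·y_components = 21.5.
Solving: y_pick-and-place = 3.5, y_components = 1.5.
Reduced cost of controllers: c₃ − yᵀa₃ = 11.5 − (3.5·3 + 1.5·4) = 11.5 − 16.5 = -5.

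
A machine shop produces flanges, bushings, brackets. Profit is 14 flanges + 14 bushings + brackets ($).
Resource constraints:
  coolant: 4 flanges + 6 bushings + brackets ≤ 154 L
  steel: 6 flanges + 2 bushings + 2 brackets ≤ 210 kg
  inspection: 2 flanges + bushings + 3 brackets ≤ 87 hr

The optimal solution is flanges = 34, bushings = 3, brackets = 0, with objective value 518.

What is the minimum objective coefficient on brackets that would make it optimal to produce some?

Check each constraint at x*: coolant 154/154 (tight); steel 210/210 (tight); inspection 71/87 (slack 16).
By complementary slackness, y = 0 for the non-binding constraint.
From A_Bᵀ y = c: 4·y_coolant + 6·y_steel = 14; 6·y_coolant + 2·y_steel = 14.
This yields shadow prices y_coolant = 2, y_steel = 1.
brackets enters the basis when its profit ≥ yᵀa₃ = 2·1 + 1·2 = 4.

4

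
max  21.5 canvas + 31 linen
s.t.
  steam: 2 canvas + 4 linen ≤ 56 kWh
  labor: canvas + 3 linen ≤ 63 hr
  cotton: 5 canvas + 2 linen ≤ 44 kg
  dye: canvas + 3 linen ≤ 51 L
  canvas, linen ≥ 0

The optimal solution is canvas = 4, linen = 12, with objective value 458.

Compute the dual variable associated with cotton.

Check each constraint at x*: steam 56/56 (tight); labor 40/63 (slack 23); cotton 44/44 (tight); dye 40/51 (slack 11).
By complementary slackness, y = 0 for the non-binding constraints.
The binding rows give the dual system: 2·y_steam + 5·y_cotton = 21.5 and 4·y_steam + 2·y_cotton = 31.
This yields shadow prices y_steam = 7, y_cotton = 1.5.
Shadow price of cotton = 1.5.

1.5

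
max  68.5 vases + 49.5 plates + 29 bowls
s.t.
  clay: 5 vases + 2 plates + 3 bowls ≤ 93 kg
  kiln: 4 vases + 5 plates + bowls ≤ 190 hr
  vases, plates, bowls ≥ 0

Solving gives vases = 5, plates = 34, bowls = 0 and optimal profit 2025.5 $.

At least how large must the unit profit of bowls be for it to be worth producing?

At the optimum: clay uses 93 of 93 (binding); kiln uses 190 of 190 (binding).
From A_Bᵀ y = c: 5·y_clay + 4·y_kiln = 68.5; 2·y_clay + 5·y_kiln = 49.5.
This yields shadow prices y_clay = 8.5, y_kiln = 6.5.
bowls enters the basis when its profit ≥ yᵀa₃ = 8.5·3 + 6.5·1 = 32.

32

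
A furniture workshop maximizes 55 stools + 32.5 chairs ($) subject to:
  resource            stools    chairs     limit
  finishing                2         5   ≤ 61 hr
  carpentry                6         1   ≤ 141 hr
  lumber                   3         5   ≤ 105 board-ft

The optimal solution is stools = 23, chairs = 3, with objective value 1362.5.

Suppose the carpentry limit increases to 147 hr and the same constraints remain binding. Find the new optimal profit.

1407.5

Binding: finishing and carpentry. Non-binding: lumber (21 unused).
Slack constraints have shadow price 0 (complementary slackness).
The binding rows give the dual system: 2·y_finishing + 6·y_carpentry = 55 and 5·y_finishing + 1·y_carpentry = 32.5.
This yields shadow prices y_finishing = 5, y_carpentry = 7.5.
Δz = y_carpentry·Δb = 7.5 × (6) = 45, so new z* = 1362.5 + 45 = 1407.5.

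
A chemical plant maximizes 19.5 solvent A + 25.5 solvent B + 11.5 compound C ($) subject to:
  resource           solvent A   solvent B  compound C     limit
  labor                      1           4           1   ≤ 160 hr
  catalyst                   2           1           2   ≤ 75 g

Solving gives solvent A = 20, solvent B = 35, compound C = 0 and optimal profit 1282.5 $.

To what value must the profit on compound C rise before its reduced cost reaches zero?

19.5

Both labor and catalyst are binding at x*.
From A_Bᵀ y = c: 1·y_labor + 2·y_catalyst = 19.5; 4·y_labor + 1·y_catalyst = 25.5.
Solving: y_labor = 4.5, y_catalyst = 7.5.
compound C enters the basis when its profit ≥ yᵀa₃ = 4.5·1 + 7.5·2 = 19.5.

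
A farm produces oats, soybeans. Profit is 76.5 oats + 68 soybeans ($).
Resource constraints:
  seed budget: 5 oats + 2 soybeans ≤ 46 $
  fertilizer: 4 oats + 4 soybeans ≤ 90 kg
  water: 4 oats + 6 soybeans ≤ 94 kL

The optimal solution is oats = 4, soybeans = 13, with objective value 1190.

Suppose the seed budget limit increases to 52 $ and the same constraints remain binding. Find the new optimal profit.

Binding: seed budget and water. Non-binding: fertilizer (22 unused).
Since fertilizer is not tight, its dual is 0.
Dual feasibility on the basic columns requires 5·y_seed budget + 4·y_water = 76.5, 2·y_seed budget + 6·y_water = 68.
This yields shadow prices y_seed budget = 8.5, y_water = 8.5.
Δz = y_seed budget·Δb = 8.5 × (6) = 51, so new z* = 1190 + 51 = 1241.

1241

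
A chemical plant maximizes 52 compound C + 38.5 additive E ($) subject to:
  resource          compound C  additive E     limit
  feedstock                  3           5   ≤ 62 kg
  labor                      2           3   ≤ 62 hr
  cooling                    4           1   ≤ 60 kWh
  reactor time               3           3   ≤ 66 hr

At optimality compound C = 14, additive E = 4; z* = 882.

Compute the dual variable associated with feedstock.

At the optimum: feedstock uses 62 of 62 (binding); labor uses 40 of 62 (slack = 22); cooling uses 60 of 60 (binding); reactor time uses 54 of 66 (slack = 12).
Slack constraints have shadow price 0 (complementary slackness).
Dual feasibility on the basic columns requires 3·y_feedstock + 4·y_cooling = 52, 5·y_feedstock + 1·y_cooling = 38.5.
→ y_feedstock = 6 and y_cooling = 8.5.
Shadow price of feedstock = 6.

6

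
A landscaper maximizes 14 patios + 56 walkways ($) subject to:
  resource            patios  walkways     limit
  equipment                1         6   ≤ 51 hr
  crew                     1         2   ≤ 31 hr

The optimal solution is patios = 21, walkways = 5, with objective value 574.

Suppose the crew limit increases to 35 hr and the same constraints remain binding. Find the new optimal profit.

602

At the optimum: equipment uses 51 of 51 (binding); crew uses 31 of 31 (binding).
Dual feasibility on the basic columns requires 1·y_equipment + 1·y_crew = 14, 6·y_equipment + 2·y_crew = 56.
This yields shadow prices y_equipment = 7, y_crew = 7.
Δz = y_crew·Δb = 7 × (4) = 28, so new z* = 574 + 28 = 602.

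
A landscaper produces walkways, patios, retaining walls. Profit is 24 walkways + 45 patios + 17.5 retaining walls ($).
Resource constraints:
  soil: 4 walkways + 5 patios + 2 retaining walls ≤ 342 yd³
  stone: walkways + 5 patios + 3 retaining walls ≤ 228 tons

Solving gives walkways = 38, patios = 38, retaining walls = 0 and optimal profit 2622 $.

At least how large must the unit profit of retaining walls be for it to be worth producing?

22

Both soil and stone are binding at x*.
The binding rows give the dual system: 4·y_soil + 1·y_stone = 24 and 5·y_soil + 5·y_stone = 45.
This yields shadow prices y_soil = 5, y_stone = 4.
retaining walls enters the basis when its profit ≥ yᵀa₃ = 5·2 + 4·3 = 22.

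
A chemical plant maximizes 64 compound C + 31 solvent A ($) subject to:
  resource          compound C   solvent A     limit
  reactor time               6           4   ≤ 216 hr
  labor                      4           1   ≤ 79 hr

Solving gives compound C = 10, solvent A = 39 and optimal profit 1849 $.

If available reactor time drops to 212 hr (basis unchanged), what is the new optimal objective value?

1825

At the optimum: reactor time uses 216 of 216 (binding); labor uses 79 of 79 (binding).
From A_Bᵀ y = c: 6·y_reactor time + 4·y_labor = 64; 4·y_reactor time + 1·y_labor = 31.
This yields shadow prices y_reactor time = 6, y_labor = 7.
Δz = y_reactor time·Δb = 6 × (-4) = -24, so new z* = 1849 − 24 = 1825.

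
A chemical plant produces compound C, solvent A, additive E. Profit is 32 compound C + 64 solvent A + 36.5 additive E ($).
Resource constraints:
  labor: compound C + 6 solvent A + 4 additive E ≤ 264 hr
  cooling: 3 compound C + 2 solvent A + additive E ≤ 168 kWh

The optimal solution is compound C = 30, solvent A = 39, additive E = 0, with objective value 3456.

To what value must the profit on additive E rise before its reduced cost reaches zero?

At the optimum: labor uses 264 of 264 (binding); cooling uses 168 of 168 (binding).
The binding rows give the dual system: 1·y_labor + 3·y_cooling = 32 and 6·y_labor + 2·y_cooling = 64.
→ y_labor = 8 and y_cooling = 8.
additive E enters the basis when its profit ≥ yᵀa₃ = 8·4 + 8·1 = 40.

40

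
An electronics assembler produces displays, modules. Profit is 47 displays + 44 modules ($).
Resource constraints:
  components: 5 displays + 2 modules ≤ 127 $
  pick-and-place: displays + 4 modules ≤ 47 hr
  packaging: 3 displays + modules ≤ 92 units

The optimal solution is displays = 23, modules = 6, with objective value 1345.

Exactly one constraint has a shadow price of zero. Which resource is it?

packaging

components: 127/127 (binding)
pick-and-place: 47/47 (binding)
packaging: 75/92 (slack 17)
By complementary slackness, a constraint with positive slack has shadow price 0 → packaging.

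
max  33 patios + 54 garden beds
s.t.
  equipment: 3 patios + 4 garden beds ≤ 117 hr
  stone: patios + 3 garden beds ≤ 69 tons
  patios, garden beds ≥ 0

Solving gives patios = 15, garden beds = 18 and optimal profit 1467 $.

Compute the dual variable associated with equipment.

9

Check each constraint at x*: equipment 117/117 (tight); stone 69/69 (tight).
Dual feasibility on the basic columns requires 3·y_equipment + 1·y_stone = 33, 4·y_equipment + 3·y_stone = 54.
→ y_equipment = 9 and y_stone = 6.
Shadow price of equipment = 9.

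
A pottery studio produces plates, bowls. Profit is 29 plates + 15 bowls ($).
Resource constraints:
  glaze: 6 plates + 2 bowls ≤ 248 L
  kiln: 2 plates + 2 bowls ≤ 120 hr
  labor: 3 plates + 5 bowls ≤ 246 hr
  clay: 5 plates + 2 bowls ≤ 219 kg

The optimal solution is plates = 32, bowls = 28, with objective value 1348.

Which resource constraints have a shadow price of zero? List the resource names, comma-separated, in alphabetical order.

glaze: 248/248 (binding)
kiln: 120/120 (binding)
labor: 236/246 (slack 10)
clay: 216/219 (slack 3)
By complementary slackness, a constraint with positive slack has shadow price 0 → clay, labor.

clay, labor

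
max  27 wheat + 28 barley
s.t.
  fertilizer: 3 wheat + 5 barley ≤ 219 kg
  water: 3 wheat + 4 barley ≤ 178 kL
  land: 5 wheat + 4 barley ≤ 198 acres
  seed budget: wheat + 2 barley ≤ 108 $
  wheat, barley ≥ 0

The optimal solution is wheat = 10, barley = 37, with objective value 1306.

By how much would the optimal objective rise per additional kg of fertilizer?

0

Check each constraint at x*: fertilizer 215/219 (slack 4); water 178/178 (tight); land 198/198 (tight); seed budget 84/108 (slack 24).
By complementary slackness, y = 0 for the non-binding constraints.
The binding rows give the dual system: 3·y_water + 5·y_land = 27 and 4·y_water + 4·y_land = 28.
This yields shadow prices y_water = 4, y_land = 3.
Shadow price of fertilizer = 0.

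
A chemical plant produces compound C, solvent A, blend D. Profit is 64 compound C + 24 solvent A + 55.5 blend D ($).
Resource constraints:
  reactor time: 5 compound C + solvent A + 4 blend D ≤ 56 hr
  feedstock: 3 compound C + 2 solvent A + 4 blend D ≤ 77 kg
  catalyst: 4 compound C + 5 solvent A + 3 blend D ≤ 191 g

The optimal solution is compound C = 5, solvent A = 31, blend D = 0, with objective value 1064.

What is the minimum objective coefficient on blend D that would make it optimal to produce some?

64

Check each constraint at x*: reactor time 56/56 (tight); feedstock 77/77 (tight); catalyst 175/191 (slack 16).
Since catalyst is not tight, its dual is 0.
From A_Bᵀ y = c: 5·y_reactor time + 3·y_feedstock = 64; 1·y_reactor time + 2·y_feedstock = 24.
→ y_reactor time = 8 and y_feedstock = 8.
blend D enters the basis when its profit ≥ yᵀa₃ = 8·4 + 8·4 = 64.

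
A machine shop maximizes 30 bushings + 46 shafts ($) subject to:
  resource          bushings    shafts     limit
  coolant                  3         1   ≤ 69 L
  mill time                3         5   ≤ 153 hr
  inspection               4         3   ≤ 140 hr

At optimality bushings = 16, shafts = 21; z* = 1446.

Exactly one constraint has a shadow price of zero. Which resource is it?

coolant: 69/69 (binding)
mill time: 153/153 (binding)
inspection: 127/140 (slack 13)
By complementary slackness, a constraint with positive slack has shadow price 0 → inspection.

inspection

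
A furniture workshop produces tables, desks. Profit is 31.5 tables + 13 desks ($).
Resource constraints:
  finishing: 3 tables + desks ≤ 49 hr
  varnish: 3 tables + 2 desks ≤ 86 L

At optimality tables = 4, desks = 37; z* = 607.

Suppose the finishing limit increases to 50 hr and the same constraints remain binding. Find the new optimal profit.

615

At the optimum: finishing uses 49 of 49 (binding); varnish uses 86 of 86 (binding).
From A_Bᵀ y = c: 3·y_finishing + 3·y_varnish = 31.5; 1·y_finishing + 2·y_varnish = 13.
Solving: y_finishing = 8, y_varnish = 2.5.
Δz = y_finishing·Δb = 8 × (1) = 8, so new z* = 607 + 8 = 615.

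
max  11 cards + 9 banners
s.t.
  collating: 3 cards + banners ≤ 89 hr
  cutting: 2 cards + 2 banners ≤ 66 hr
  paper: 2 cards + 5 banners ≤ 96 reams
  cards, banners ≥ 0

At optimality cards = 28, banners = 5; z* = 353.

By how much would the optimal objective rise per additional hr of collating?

At the optimum: collating uses 89 of 89 (binding); cutting uses 66 of 66 (binding); paper uses 81 of 96 (slack = 15).
Since paper is not tight, its dual is 0.
The binding rows give the dual system: 3·y_collating + 2·y_cutting = 11 and 1·y_collating + 2·y_cutting = 9.
This yields shadow prices y_collating = 1, y_cutting = 4.
Shadow price of collating = 1.

1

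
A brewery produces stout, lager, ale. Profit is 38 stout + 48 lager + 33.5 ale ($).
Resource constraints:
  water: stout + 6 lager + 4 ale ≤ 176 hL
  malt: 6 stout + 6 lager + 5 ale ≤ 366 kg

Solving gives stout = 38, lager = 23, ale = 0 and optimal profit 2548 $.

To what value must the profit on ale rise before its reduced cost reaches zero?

Both water and malt are binding at x*.
From A_Bᵀ y = c: 1·y_water + 6·y_malt = 38; 6·y_water + 6·y_malt = 48.
This yields shadow prices y_water = 2, y_malt = 6.
ale enters the basis when its profit ≥ yᵀa₃ = 2·4 + 6·5 = 38.

38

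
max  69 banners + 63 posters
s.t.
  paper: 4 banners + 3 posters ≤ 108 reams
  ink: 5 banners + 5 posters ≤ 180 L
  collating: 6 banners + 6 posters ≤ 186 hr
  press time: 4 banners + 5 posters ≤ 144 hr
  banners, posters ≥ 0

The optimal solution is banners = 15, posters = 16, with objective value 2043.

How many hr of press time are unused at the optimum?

press time used = 4·15 + 5·16 = 140; slack = 144 − 140 = 4.

4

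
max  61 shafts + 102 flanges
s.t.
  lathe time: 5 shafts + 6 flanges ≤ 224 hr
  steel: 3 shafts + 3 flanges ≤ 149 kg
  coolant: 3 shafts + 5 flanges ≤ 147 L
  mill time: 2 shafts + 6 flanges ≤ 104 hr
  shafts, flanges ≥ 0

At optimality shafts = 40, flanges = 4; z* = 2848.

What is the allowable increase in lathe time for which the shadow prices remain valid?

Binding constraints: lathe time, mill time. The basis is B = [[5,6],[2,6]] with det 18.
Per unit increase in lathe time, x* moves by d = (0.3333, -0.1111).
The basis stays optimal until coolant becomes binding; allowable increase = 15.75 hr.

15.75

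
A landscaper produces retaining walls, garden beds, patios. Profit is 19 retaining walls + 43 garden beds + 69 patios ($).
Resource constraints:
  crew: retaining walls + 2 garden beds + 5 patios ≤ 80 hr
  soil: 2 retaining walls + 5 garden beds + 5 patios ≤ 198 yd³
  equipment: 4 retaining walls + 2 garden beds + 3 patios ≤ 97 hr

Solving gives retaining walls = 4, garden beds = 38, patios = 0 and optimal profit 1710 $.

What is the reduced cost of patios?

Check each constraint at x*: crew 80/80 (tight); soil 198/198 (tight); equipment 92/97 (slack 5).
Since equipment is not tight, its dual is 0.
From A_Bᵀ y = c: 1·y_crew + 2·y_soil = 19; 2·y_crew + 5·y_soil = 43.
This yields shadow prices y_crew = 9, y_soil = 5.
Reduced cost of patios: c₃ − yᵀa₃ = 69 − (9·5 + 5·5) = 69 − 70 = -1.

-1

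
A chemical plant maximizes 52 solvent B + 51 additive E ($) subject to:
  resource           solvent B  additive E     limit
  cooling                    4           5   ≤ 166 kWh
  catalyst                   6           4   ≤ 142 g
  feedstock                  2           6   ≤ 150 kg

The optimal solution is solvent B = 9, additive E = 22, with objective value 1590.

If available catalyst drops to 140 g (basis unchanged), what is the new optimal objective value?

At the optimum: cooling uses 146 of 166 (slack = 20); catalyst uses 142 of 142 (binding); feedstock uses 150 of 150 (binding).
By complementary slackness, y = 0 for the non-binding constraint.
The binding rows give the dual system: 6·y_catalyst + 2·y_feedstock = 52 and 4·y_catalyst + 6·y_feedstock = 51.
Solving: y_catalyst = 7.5, y_feedstock = 3.5.
Δz = y_catalyst·Δb = 7.5 × (-2) = -15, so new z* = 1590 − 15 = 1575.

1575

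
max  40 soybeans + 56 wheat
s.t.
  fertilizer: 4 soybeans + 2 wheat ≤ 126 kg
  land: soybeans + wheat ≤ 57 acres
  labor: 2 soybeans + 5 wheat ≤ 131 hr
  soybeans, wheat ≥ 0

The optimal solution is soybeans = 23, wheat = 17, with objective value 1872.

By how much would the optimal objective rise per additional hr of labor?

Check each constraint at x*: fertilizer 126/126 (tight); land 40/57 (slack 17); labor 131/131 (tight).
Since land is not tight, its dual is 0.
Dual feasibility on the basic columns requires 4·y_fertilizer + 2·y_labor = 40, 2·y_fertilizer + 5·y_labor = 56.
→ y_fertilizer = 5.5 and y_labor = 9.
Shadow price of labor = 9.

9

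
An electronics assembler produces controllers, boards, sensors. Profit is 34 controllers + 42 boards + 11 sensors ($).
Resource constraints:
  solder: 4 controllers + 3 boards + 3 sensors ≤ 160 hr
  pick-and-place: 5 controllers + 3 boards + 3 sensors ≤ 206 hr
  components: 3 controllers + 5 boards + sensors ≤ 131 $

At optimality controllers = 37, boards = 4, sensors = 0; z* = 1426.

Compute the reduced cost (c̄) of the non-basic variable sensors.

Check each constraint at x*: solder 160/160 (tight); pick-and-place 197/206 (slack 9); components 131/131 (tight).
Slack constraints have shadow price 0 (complementary slackness).
Dual feasibility on the basic columns requires 4·y_solder + 3·y_components = 34, 3·y_solder + 5·y_components = 42.
Solving: y_solder = 4, y_components = 6.
Reduced cost of sensors: c₃ − yᵀa₃ = 11 − (4·3 + 6·1) = 11 − 18 = -7.

-7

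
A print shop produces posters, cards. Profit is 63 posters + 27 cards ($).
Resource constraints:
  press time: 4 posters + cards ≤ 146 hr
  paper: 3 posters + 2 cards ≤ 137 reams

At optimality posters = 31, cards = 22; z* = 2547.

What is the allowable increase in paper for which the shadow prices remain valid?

155

Binding constraints: press time, paper. The basis is B = [[4,1],[3,2]] with det 5.
Per unit increase in paper, x* moves by d = (-0.2, 0.8).
The basis stays optimal until posters reaches 0; allowable increase = 155 reams.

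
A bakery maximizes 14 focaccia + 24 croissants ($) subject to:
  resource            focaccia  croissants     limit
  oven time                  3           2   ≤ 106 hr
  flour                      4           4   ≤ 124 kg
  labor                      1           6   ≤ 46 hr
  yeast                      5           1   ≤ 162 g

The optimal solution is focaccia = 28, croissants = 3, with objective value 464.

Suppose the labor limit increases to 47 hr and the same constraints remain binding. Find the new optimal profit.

466

At the optimum: oven time uses 90 of 106 (slack = 16); flour uses 124 of 124 (binding); labor uses 46 of 46 (binding); yeast uses 143 of 162 (slack = 19).
By complementary slackness, y = 0 for the non-binding constraints.
Dual feasibility on the basic columns requires 4·y_flour + 1·y_labor = 14, 4·y_flour + 6·y_labor = 24.
Solving: y_flour = 3, y_labor = 2.
Δz = y_labor·Δb = 2 × (1) = 2, so new z* = 464 + 2 = 466.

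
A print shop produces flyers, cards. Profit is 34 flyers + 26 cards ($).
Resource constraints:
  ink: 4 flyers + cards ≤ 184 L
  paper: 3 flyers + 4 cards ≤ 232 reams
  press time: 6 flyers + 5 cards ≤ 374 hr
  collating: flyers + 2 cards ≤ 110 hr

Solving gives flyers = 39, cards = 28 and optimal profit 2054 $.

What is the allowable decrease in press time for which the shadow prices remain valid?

Binding constraints: ink, press time. The basis is B = [[4,1],[6,5]] with det 14.
Per unit decrease in press time, x* moves by d = (0.0714, -0.2857).
The basis stays optimal until cards reaches 0; allowable decrease = 98 hr.

98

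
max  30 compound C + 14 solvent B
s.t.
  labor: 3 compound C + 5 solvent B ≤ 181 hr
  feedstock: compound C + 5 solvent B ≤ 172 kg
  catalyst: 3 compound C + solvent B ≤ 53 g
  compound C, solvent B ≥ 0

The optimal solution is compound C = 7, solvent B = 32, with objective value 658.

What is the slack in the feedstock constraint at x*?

5

feedstock used = 1·7 + 5·32 = 167; slack = 172 − 167 = 5.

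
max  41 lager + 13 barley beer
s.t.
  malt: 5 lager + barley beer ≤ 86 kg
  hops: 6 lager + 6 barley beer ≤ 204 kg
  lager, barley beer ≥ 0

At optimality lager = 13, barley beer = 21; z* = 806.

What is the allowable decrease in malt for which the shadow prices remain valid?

Binding constraints: malt, hops. The basis is B = [[5,1],[6,6]] with det 24.
Per unit decrease in malt, x* moves by d = (-0.25, 0.25).
The basis stays optimal until lager reaches 0; allowable decrease = 52 kg.

52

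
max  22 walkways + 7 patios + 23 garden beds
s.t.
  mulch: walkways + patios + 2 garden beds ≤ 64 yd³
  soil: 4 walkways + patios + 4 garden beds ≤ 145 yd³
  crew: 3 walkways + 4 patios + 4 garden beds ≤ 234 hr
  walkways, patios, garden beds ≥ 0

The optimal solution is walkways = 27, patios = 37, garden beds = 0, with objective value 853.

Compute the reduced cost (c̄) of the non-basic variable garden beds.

Check each constraint at x*: mulch 64/64 (tight); soil 145/145 (tight); crew 229/234 (slack 5).
Since crew is not tight, its dual is 0.
The binding rows give the dual system: 1·y_mulch + 4·y_soil = 22 and 1·y_mulch + 1·y_soil = 7.
Solving: y_mulch = 2, y_soil = 5.
Reduced cost of garden beds: c₃ − yᵀa₃ = 23 − (2·2 + 5·4) = 23 − 24 = -1.

-1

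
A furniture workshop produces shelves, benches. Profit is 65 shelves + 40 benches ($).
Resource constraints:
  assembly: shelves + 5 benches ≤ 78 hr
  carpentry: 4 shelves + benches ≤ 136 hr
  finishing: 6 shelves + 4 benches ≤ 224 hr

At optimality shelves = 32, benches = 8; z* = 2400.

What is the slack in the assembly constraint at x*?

6

assembly used = 1·32 + 5·8 = 72; slack = 78 − 72 = 6.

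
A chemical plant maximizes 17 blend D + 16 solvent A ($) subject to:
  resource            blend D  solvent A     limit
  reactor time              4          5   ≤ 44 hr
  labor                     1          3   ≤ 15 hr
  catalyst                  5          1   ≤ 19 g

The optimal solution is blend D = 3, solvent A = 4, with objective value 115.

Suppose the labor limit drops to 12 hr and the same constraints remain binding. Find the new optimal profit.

101.5

Binding: labor and catalyst. Non-binding: reactor time (12 unused).
By complementary slackness, y = 0 for the non-binding constraint.
From A_Bᵀ y = c: 1·y_labor + 5·y_catalyst = 17; 3·y_labor + 1·y_catalyst = 16.
→ y_labor = 4.5 and y_catalyst = 2.5.
Δz = y_labor·Δb = 4.5 × (-3) = -13.5, so new z* = 115 − 13.5 = 101.5.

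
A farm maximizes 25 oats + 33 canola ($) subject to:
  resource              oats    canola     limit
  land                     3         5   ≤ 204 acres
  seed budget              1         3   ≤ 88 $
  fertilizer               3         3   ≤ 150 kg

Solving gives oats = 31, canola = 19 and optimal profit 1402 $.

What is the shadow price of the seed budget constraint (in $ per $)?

At the optimum: land uses 188 of 204 (slack = 16); seed budget uses 88 of 88 (binding); fertilizer uses 150 of 150 (binding).
Since land is not tight, its dual is 0.
The binding rows give the dual system: 1·y_seed budget + 3·y_fertilizer = 25 and 3·y_seed budget + 3·y_fertilizer = 33.
Solving: y_seed budget = 4, y_fertilizer = 7.
Shadow price of seed budget = 4.

4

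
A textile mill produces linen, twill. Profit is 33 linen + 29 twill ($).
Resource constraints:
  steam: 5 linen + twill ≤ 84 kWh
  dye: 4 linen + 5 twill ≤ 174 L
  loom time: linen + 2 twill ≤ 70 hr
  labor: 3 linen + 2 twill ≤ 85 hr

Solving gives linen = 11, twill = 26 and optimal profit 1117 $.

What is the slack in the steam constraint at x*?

steam used = 5·11 + 1·26 = 81; slack = 84 − 81 = 3.

3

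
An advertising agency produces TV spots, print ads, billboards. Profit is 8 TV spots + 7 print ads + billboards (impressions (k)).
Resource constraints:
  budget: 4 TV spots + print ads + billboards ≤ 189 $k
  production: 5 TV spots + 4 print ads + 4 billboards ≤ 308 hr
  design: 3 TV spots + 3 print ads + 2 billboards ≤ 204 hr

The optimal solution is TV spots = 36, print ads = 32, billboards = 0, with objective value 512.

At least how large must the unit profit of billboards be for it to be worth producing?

6

At the optimum: budget uses 176 of 189 (slack = 13); production uses 308 of 308 (binding); design uses 204 of 204 (binding).
By complementary slackness, y = 0 for the non-binding constraint.
Dual feasibility on the basic columns requires 5·y_production + 3·y_design = 8, 4·y_production + 3·y_design = 7.
This yields shadow prices y_production = 1, y_design = 1.
billboards enters the basis when its profit ≥ yᵀa₃ = 1·4 + 1·2 = 6.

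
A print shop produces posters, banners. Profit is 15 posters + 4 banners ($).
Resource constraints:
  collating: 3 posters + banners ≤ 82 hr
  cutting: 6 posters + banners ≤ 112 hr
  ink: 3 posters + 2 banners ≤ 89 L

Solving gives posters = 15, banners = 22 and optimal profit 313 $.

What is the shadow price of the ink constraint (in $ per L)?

1

Check each constraint at x*: collating 67/82 (slack 15); cutting 112/112 (tight); ink 89/89 (tight).
Since collating is not tight, its dual is 0.
From A_Bᵀ y = c: 6·y_cutting + 3·y_ink = 15; 1·y_cutting + 2·y_ink = 4.
→ y_cutting = 2 and y_ink = 1.
Shadow price of ink = 1.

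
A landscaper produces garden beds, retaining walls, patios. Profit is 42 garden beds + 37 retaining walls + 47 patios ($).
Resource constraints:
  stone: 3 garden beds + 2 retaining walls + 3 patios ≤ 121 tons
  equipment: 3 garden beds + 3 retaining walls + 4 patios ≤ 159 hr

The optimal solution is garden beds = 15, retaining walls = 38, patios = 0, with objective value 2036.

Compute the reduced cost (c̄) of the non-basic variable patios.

Check each constraint at x*: stone 121/121 (tight); equipment 159/159 (tight).
Dual feasibility on the basic columns requires 3·y_stone + 3·y_equipment = 42, 2·y_stone + 3·y_equipment = 37.
This yields shadow prices y_stone = 5, y_equipment = 9.
Reduced cost of patios: c₃ − yᵀa₃ = 47 − (5·3 + 9·4) = 47 − 51 = -4.

-4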